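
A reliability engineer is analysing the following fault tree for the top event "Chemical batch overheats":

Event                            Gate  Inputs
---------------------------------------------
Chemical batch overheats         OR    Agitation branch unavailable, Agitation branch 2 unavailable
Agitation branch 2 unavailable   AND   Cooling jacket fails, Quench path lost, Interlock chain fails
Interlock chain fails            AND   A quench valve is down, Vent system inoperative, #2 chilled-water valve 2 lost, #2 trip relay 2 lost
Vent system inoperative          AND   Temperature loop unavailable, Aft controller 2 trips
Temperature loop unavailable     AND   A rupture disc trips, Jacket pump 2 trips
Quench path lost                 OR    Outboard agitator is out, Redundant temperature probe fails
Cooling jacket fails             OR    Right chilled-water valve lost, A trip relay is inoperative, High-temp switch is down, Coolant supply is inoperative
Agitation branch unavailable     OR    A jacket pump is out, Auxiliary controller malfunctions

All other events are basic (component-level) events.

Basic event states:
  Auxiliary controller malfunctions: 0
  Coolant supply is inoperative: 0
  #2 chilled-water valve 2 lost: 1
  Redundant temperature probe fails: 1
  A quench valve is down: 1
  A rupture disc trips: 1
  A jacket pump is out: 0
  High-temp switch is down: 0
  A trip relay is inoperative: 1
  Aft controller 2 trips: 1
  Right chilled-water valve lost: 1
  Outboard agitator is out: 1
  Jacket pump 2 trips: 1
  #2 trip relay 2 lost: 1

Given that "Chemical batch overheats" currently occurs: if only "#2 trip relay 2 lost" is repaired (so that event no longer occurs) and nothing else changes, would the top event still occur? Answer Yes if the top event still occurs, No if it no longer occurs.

Counterfactual: set "#2 trip relay 2 lost" to not occurred.
Agitation branch unavailable [OR]: A jacket pump is out=not, Auxiliary controller malfunctions=not → no input occurs → does not occur.
Cooling jacket fails [OR]: Right chilled-water valve lost=occurs, A trip relay is inoperative=occurs, High-temp switch is down=not, Coolant supply is inoperative=not → at least one input occurs → occurs.
Quench path lost [OR]: Outboard agitator is out=occurs, Redundant temperature probe fails=occurs → at least one input occurs → occurs.
Temperature loop unavailable [AND]: A rupture disc trips=occurs, Jacket pump 2 trips=occurs → all inputs occur → occurs.
Vent system inoperative [AND]: Temperature loop unavailable=occurs, Aft controller 2 trips=occurs → all inputs occur → occurs.
Interlock chain fails [AND]: A quench valve is down=occurs, Vent system inoperative=occurs, #2 chilled-water valve 2 lost=occurs, #2 trip relay 2 lost=not → not all inputs occur → does not occur.
Agitation branch 2 unavailable [AND]: Cooling jacket fails=occurs, Quench path lost=occurs, Interlock chain fails=not → not all inputs occur → does not occur.
Chemical batch overheats [OR]: Agitation branch unavailable=not, Agitation branch 2 unavailable=not → no input occurs → does not occur.

No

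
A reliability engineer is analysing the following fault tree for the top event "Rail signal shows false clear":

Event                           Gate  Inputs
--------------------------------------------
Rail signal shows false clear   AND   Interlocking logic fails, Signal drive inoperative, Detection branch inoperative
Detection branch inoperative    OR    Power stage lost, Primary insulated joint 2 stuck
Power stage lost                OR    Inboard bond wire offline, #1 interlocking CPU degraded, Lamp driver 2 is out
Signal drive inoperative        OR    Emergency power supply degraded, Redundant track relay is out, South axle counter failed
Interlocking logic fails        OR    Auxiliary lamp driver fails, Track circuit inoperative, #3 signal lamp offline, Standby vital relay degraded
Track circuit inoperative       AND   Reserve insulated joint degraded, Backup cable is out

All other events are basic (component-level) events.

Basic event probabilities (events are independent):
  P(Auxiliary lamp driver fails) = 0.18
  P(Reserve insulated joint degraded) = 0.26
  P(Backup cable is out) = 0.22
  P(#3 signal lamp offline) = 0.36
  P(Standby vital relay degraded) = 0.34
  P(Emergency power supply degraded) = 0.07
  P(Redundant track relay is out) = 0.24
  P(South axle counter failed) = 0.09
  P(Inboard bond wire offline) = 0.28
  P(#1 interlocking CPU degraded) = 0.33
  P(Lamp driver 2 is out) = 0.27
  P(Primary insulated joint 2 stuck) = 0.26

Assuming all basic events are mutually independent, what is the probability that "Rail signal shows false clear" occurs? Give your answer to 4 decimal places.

0.1777

P(Track circuit inoperative) [AND] = 0.26 × 0.22 = 0.057200
P(Interlocking logic fails) [OR] = 1 − (1−0.18) × (1−0.057200) × (1−0.36) × (1−0.34) = 0.673444
P(Signal drive inoperative) [OR] = 1 − (1−0.07) × (1−0.24) × (1−0.09) = 0.356812
P(Power stage lost) [OR] = 1 − (1−0.28) × (1−0.33) × (1−0.27) = 0.647848
P(Detection branch inoperative) [OR] = 1 − (1−0.647848) × (1−0.26) = 0.739408
P(Rail signal shows false clear) [AND] = 0.673444 × 0.356812 × 0.739408 = 0.177674
Rounded to 4 decimal places: P(Rail signal shows false clear) ≈ 0.1777.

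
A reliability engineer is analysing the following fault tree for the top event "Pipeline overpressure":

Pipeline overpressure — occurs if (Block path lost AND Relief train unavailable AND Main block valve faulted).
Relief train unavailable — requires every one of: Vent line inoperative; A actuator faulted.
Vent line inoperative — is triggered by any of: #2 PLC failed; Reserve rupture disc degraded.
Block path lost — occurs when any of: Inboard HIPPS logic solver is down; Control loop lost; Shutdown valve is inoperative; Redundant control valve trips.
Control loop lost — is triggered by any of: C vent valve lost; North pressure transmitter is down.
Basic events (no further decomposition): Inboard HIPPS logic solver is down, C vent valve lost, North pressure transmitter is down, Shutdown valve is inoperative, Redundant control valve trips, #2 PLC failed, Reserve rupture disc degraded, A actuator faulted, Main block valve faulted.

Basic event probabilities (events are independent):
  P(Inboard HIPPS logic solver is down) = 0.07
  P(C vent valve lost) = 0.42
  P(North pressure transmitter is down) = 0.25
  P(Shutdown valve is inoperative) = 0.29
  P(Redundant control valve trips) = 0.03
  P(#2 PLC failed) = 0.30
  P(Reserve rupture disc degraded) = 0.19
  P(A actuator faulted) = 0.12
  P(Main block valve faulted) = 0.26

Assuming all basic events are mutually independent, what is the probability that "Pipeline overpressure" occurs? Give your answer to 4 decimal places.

0.0097

P(Control loop lost) [OR] = 1 − (1−0.42) × (1−0.25) = 0.565000
P(Block path lost) [OR] = 1 − (1−0.07) × (1−0.565000) × (1−0.29) × (1−0.03) = 0.721386
P(Vent line inoperative) [OR] = 1 − (1−0.30) × (1−0.19) = 0.433000
P(Relief train unavailable) [AND] = 0.433000 × 0.12 = 0.051960
P(Pipeline overpressure) [AND] = 0.721386 × 0.051960 × 0.26 = 0.009746
Rounded to 4 decimal places: P(Pipeline overpressure) ≈ 0.0097.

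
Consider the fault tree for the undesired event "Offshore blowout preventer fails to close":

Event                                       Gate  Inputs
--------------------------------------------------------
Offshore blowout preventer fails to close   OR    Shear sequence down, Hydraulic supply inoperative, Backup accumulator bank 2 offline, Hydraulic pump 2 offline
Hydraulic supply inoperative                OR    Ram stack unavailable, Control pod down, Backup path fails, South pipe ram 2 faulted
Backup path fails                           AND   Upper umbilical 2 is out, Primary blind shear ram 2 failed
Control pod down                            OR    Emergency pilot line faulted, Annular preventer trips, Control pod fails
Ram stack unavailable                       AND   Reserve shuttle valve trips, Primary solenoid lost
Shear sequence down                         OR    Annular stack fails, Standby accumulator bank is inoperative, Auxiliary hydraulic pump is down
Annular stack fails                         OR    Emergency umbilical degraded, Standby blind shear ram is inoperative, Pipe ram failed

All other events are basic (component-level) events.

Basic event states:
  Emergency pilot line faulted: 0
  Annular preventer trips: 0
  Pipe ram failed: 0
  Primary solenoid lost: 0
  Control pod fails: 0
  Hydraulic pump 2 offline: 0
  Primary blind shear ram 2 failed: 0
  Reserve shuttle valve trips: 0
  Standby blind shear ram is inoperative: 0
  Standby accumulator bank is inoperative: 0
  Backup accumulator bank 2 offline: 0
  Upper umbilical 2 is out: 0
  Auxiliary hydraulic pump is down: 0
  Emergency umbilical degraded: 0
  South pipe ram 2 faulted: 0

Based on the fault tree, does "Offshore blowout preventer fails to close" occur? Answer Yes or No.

Annular stack fails [OR]: Emergency umbilical degraded=not, Standby blind shear ram is inoperative=not, Pipe ram failed=not → no input occurs → does not occur.
Shear sequence down [OR]: Annular stack fails=not, Standby accumulator bank is inoperative=not, Auxiliary hydraulic pump is down=not → no input occurs → does not occur.
Ram stack unavailable [AND]: Reserve shuttle valve trips=not, Primary solenoid lost=not → not all inputs occur → does not occur.
Control pod down [OR]: Emergency pilot line faulted=not, Annular preventer trips=not, Control pod fails=not → no input occurs → does not occur.
Backup path fails [AND]: Upper umbilical 2 is out=not, Primary blind shear ram 2 failed=not → not all inputs occur → does not occur.
Hydraulic supply inoperative [OR]: Ram stack unavailable=not, Control pod down=not, Backup path fails=not, South pipe ram 2 faulted=not → no input occurs → does not occur.
Offshore blowout preventer fails to close [OR]: Shear sequence down=not, Hydraulic supply inoperative=not, Backup accumulator bank 2 offline=not, Hydraulic pump 2 offline=not → no input occurs → does not occur.

No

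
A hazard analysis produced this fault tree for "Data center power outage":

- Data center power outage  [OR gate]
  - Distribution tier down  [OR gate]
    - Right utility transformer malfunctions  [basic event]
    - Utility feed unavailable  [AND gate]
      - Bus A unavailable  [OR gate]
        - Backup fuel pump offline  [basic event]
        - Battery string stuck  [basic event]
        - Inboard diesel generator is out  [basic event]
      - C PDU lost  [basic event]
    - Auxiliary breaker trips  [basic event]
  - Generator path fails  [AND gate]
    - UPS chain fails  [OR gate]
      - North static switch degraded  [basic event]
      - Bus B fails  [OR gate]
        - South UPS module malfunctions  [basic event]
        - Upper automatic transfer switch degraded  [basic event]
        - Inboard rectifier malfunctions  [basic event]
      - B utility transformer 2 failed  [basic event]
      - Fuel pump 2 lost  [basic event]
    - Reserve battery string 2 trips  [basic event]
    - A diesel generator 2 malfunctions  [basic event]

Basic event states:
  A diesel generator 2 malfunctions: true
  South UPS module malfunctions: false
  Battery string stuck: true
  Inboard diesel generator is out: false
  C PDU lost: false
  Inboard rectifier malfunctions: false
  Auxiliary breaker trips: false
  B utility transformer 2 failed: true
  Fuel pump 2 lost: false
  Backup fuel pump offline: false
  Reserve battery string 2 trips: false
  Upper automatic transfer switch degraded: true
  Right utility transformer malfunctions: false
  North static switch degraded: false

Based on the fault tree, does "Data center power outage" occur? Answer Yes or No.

No

Bus A unavailable [OR]: Backup fuel pump offline=not, Battery string stuck=occurs, Inboard diesel generator is out=not → at least one input occurs → occurs.
Utility feed unavailable [AND]: Bus A unavailable=occurs, C PDU lost=not → not all inputs occur → does not occur.
Distribution tier down [OR]: Right utility transformer malfunctions=not, Utility feed unavailable=not, Auxiliary breaker trips=not → no input occurs → does not occur.
Bus B fails [OR]: South UPS module malfunctions=not, Upper automatic transfer switch degraded=occurs, Inboard rectifier malfunctions=not → at least one input occurs → occurs.
UPS chain fails [OR]: North static switch degraded=not, Bus B fails=occurs, B utility transformer 2 failed=occurs, Fuel pump 2 lost=not → at least one input occurs → occurs.
Generator path fails [AND]: UPS chain fails=occurs, Reserve battery string 2 trips=not, A diesel generator 2 malfunctions=occurs → not all inputs occur → does not occur.
Data center power outage [OR]: Distribution tier down=not, Generator path fails=not → no input occurs → does not occur.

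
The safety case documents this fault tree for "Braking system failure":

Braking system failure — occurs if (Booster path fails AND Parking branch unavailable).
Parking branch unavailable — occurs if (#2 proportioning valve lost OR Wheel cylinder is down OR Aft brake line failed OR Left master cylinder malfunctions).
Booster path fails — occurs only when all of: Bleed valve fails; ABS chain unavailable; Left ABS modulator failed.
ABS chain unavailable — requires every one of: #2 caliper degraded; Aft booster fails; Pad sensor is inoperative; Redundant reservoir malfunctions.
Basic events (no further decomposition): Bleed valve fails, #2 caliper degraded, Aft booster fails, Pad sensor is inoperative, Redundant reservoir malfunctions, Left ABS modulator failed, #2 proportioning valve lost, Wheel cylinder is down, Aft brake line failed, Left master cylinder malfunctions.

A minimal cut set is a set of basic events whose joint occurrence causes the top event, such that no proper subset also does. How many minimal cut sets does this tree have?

ABS chain unavailable [AND]: one cut set from each child combined → 1 × 1 × 1 × 1 = 1 cut set(s).
Booster path fails [AND]: one cut set from each child combined → 1 × 1 × 1 = 1 cut set(s).
Parking branch unavailable [OR]: union of children's cut sets → 4 cut set(s).
Braking system failure [AND]: one cut set from each child combined → 1 × 4 = 4 cut set(s).
Minimal cut sets: {#2 caliper degraded, #2 proportioning valve lost, Aft booster fails, Bleed valve fails, Left ABS modulator failed, Pad sensor is inoperative, Redundant reservoir malfunctions}; {#2 caliper degraded, Aft booster fails, Bleed valve fails, Left ABS modulator failed, Pad sensor is inoperative, Redundant reservoir malfunctions, Wheel cylinder is down}; {#2 caliper degraded, Aft booster fails, Aft brake line failed, Bleed valve fails, Left ABS modulator failed, Pad sensor is inoperative, Redundant reservoir malfunctions}; {#2 caliper degraded, Aft booster fails, Bleed valve fails, Left ABS modulator failed, Left master cylinder malfunctions, Pad sensor is inoperative, Redundant reservoir malfunctions}.

4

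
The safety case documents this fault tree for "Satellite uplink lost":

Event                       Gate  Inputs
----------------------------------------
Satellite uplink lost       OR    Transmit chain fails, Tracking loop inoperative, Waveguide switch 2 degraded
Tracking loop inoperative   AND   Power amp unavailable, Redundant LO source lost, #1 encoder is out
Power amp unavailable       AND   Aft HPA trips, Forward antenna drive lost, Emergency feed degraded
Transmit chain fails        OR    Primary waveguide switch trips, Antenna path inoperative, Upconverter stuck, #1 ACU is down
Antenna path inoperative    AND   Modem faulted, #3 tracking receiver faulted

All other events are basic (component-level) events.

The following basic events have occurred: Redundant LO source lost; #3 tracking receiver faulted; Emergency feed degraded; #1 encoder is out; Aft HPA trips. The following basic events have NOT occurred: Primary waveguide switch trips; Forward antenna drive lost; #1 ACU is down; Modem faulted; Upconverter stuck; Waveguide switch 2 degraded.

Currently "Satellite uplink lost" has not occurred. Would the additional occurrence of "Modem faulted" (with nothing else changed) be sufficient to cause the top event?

Counterfactual: set "Modem faulted" to occurred.
Antenna path inoperative [AND]: Modem faulted=occurs, #3 tracking receiver faulted=occurs → all inputs occur → occurs.
Transmit chain fails [OR]: Primary waveguide switch trips=not, Antenna path inoperative=occurs, Upconverter stuck=not, #1 ACU is down=not → at least one input occurs → occurs.
Power amp unavailable [AND]: Aft HPA trips=occurs, Forward antenna drive lost=not, Emergency feed degraded=occurs → not all inputs occur → does not occur.
Tracking loop inoperative [AND]: Power amp unavailable=not, Redundant LO source lost=occurs, #1 encoder is out=occurs → not all inputs occur → does not occur.
Satellite uplink lost [OR]: Transmit chain fails=occurs, Tracking loop inoperative=not, Waveguide switch 2 degraded=not → at least one input occurs → occurs.

Yes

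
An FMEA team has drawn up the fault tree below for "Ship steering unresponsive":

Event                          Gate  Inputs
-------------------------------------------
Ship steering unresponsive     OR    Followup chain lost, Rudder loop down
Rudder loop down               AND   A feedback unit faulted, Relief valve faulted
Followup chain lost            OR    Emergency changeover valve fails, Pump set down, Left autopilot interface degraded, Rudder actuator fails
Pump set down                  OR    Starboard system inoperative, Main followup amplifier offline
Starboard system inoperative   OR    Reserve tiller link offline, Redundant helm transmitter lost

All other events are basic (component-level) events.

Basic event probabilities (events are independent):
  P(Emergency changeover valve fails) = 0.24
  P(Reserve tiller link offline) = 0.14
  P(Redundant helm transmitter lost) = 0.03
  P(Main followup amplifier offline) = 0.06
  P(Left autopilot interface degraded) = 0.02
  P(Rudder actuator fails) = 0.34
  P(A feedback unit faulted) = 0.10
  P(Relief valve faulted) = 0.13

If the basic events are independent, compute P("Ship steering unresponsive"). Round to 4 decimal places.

0.6195

P(Starboard system inoperative) [OR] = 1 − (1−0.14) × (1−0.03) = 0.165800
P(Pump set down) [OR] = 1 − (1−0.165800) × (1−0.06) = 0.215852
P(Followup chain lost) [OR] = 1 − (1−0.24) × (1−0.215852) × (1−0.02) × (1−0.34) = 0.614538
P(Rudder loop down) [AND] = 0.10 × 0.13 = 0.013000
P(Ship steering unresponsive) [OR] = 1 − (1−0.614538) × (1−0.013000) = 0.619549
Rounded to 4 decimal places: P(Ship steering unresponsive) ≈ 0.6195.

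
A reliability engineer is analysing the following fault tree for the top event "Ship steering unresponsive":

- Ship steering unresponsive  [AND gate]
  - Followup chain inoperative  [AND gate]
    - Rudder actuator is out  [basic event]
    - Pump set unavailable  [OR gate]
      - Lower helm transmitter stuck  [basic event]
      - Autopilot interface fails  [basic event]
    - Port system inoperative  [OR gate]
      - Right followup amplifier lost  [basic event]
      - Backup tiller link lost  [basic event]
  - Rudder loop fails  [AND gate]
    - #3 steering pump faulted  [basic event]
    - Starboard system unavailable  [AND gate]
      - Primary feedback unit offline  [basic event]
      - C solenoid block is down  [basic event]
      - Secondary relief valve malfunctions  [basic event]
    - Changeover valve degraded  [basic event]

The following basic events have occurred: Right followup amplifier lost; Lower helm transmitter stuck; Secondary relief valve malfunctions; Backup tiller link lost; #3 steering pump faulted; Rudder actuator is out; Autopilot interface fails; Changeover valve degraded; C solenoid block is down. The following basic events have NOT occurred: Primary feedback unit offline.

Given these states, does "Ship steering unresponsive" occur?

No

Pump set unavailable [OR]: Lower helm transmitter stuck=occurs, Autopilot interface fails=occurs → at least one input occurs → occurs.
Port system inoperative [OR]: Right followup amplifier lost=occurs, Backup tiller link lost=occurs → at least one input occurs → occurs.
Followup chain inoperative [AND]: Rudder actuator is out=occurs, Pump set unavailable=occurs, Port system inoperative=occurs → all inputs occur → occurs.
Starboard system unavailable [AND]: Primary feedback unit offline=not, C solenoid block is down=occurs, Secondary relief valve malfunctions=occurs → not all inputs occur → does not occur.
Rudder loop fails [AND]: #3 steering pump faulted=occurs, Starboard system unavailable=not, Changeover valve degraded=occurs → not all inputs occur → does not occur.
Ship steering unresponsive [AND]: Followup chain inoperative=occurs, Rudder loop fails=not → not all inputs occur → does not occur.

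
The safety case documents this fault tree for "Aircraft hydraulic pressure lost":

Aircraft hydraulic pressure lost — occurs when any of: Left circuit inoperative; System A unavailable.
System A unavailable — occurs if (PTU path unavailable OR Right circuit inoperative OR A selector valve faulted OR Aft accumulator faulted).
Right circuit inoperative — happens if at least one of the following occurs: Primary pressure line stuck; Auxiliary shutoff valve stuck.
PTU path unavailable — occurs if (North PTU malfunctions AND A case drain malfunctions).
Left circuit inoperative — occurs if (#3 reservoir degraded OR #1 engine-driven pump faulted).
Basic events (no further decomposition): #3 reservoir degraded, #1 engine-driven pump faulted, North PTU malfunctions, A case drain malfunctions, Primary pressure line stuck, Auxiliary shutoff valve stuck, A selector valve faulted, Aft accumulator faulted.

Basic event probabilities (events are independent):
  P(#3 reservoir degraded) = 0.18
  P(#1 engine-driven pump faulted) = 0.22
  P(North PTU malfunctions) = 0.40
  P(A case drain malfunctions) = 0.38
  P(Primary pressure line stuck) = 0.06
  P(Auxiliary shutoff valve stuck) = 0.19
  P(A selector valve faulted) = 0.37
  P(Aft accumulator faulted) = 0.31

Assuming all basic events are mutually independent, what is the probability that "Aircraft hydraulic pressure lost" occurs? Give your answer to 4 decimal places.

0.8205

P(Left circuit inoperative) [OR] = 1 − (1−0.18) × (1−0.22) = 0.360400
P(PTU path unavailable) [AND] = 0.40 × 0.38 = 0.152000
P(Right circuit inoperative) [OR] = 1 − (1−0.06) × (1−0.19) = 0.238600
P(System A unavailable) [OR] = 1 − (1−0.152000) × (1−0.238600) × (1−0.37) × (1−0.31) = 0.719328
P(Aircraft hydraulic pressure lost) [OR] = 1 − (1−0.360400) × (1−0.719328) = 0.820482
Rounded to 4 decimal places: P(Aircraft hydraulic pressure lost) ≈ 0.8205.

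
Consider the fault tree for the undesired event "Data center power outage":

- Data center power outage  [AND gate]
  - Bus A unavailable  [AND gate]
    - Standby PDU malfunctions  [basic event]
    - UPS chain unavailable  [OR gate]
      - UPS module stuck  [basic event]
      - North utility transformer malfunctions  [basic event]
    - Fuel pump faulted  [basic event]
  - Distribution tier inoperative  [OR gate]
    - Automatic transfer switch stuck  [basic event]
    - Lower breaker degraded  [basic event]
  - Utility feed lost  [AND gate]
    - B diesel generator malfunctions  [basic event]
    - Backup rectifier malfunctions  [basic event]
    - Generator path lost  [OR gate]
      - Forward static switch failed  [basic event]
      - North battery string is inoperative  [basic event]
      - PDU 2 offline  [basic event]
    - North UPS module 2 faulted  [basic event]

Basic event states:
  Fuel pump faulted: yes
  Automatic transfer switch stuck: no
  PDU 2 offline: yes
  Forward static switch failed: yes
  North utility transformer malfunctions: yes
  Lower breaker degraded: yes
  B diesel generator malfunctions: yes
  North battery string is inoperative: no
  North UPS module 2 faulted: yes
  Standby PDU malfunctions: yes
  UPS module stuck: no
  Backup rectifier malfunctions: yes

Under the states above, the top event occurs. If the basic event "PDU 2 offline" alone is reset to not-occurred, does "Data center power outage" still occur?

Yes

Counterfactual: set "PDU 2 offline" to not occurred.
UPS chain unavailable [OR]: UPS module stuck=not, North utility transformer malfunctions=occurs → at least one input occurs → occurs.
Bus A unavailable [AND]: Standby PDU malfunctions=occurs, UPS chain unavailable=occurs, Fuel pump faulted=occurs → all inputs occur → occurs.
Distribution tier inoperative [OR]: Automatic transfer switch stuck=not, Lower breaker degraded=occurs → at least one input occurs → occurs.
Generator path lost [OR]: Forward static switch failed=occurs, North battery string is inoperative=not, PDU 2 offline=not → at least one input occurs → occurs.
Utility feed lost [AND]: B diesel generator malfunctions=occurs, Backup rectifier malfunctions=occurs, Generator path lost=occurs, North UPS module 2 faulted=occurs → all inputs occur → occurs.
Data center power outage [AND]: Bus A unavailable=occurs, Distribution tier inoperative=occurs, Utility feed lost=occurs → all inputs occur → occurs.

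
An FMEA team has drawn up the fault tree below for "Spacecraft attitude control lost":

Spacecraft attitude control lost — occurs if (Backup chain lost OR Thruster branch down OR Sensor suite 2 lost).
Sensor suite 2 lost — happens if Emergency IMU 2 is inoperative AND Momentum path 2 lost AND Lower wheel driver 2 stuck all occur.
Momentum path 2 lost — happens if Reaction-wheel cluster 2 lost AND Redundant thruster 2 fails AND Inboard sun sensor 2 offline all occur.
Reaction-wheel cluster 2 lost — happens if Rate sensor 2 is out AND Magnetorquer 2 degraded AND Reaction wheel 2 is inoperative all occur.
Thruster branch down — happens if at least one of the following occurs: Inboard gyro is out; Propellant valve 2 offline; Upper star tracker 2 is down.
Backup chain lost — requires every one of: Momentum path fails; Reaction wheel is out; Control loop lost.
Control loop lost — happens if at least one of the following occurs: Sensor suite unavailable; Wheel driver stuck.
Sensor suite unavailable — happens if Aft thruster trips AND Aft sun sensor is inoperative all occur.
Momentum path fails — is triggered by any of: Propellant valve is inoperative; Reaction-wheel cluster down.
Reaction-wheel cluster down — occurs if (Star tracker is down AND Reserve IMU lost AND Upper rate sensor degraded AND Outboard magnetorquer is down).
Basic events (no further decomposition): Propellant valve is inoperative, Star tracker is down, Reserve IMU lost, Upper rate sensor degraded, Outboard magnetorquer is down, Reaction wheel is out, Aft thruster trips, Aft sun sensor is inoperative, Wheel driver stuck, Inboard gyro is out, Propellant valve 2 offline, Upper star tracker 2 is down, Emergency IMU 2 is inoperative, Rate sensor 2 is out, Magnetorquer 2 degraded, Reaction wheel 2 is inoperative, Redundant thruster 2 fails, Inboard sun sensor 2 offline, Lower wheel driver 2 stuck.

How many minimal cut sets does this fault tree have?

Reaction-wheel cluster down [AND]: one cut set from each child combined → 1 × 1 × 1 × 1 = 1 cut set(s).
Momentum path fails [OR]: union of children's cut sets → 2 cut set(s).
Sensor suite unavailable [AND]: one cut set from each child combined → 1 × 1 = 1 cut set(s).
Control loop lost [OR]: union of children's cut sets → 2 cut set(s).
Backup chain lost [AND]: one cut set from each child combined → 2 × 1 × 2 = 4 cut set(s).
Thruster branch down [OR]: union of children's cut sets → 3 cut set(s).
Reaction-wheel cluster 2 lost [AND]: one cut set from each child combined → 1 × 1 × 1 = 1 cut set(s).
Momentum path 2 lost [AND]: one cut set from each child combined → 1 × 1 × 1 = 1 cut set(s).
Sensor suite 2 lost [AND]: one cut set from each child combined → 1 × 1 × 1 = 1 cut set(s).
Spacecraft attitude control lost [OR]: union of children's cut sets → 8 cut set(s).
Minimal cut sets: {Aft sun sensor is inoperative, Aft thruster trips, Propellant valve is inoperative, Reaction wheel is out}; {Propellant valve is inoperative, Reaction wheel is out, Wheel driver stuck}; {Aft sun sensor is inoperative, Aft thruster trips, Outboard magnetorquer is down, Reaction wheel is out, Reserve IMU lost, Star tracker is down, Upper rate sensor degraded}; {Outboard magnetorquer is down, Reaction wheel is out, Reserve IMU lost, Star tracker is down, Upper rate sensor degraded, Wheel driver stuck}; {Inboard gyro is out}; {Propellant valve 2 offline}; {Upper star tracker 2 is down}; {Emergency IMU 2 is inoperative, Inboard sun sensor 2 offline, Lower wheel driver 2 stuck, Magnetorquer 2 degraded, Rate sensor 2 is out, Reaction wheel 2 is inoperative, Redundant thruster 2 fails}.

8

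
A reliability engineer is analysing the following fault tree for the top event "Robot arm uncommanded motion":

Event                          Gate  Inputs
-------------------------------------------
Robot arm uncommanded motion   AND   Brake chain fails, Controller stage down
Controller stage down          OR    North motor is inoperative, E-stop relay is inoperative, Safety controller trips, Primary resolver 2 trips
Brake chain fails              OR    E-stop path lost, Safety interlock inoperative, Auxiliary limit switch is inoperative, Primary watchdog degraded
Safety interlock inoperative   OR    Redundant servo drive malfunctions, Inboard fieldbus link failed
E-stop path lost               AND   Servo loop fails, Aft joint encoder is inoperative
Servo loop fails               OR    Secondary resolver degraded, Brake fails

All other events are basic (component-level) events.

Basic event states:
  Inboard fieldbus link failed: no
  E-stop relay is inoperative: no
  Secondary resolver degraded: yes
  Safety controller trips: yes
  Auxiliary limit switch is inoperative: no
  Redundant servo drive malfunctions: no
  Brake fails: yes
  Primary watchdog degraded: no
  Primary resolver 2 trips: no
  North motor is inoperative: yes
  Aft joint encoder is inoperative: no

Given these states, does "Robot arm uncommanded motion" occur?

Servo loop fails [OR]: Secondary resolver degraded=occurs, Brake fails=occurs → at least one input occurs → occurs.
E-stop path lost [AND]: Servo loop fails=occurs, Aft joint encoder is inoperative=not → not all inputs occur → does not occur.
Safety interlock inoperative [OR]: Redundant servo drive malfunctions=not, Inboard fieldbus link failed=not → no input occurs → does not occur.
Brake chain fails [OR]: E-stop path lost=not, Safety interlock inoperative=not, Auxiliary limit switch is inoperative=not, Primary watchdog degraded=not → no input occurs → does not occur.
Controller stage down [OR]: North motor is inoperative=occurs, E-stop relay is inoperative=not, Safety controller trips=occurs, Primary resolver 2 trips=not → at least one input occurs → occurs.
Robot arm uncommanded motion [AND]: Brake chain fails=not, Controller stage down=occurs → not all inputs occur → does not occur.

No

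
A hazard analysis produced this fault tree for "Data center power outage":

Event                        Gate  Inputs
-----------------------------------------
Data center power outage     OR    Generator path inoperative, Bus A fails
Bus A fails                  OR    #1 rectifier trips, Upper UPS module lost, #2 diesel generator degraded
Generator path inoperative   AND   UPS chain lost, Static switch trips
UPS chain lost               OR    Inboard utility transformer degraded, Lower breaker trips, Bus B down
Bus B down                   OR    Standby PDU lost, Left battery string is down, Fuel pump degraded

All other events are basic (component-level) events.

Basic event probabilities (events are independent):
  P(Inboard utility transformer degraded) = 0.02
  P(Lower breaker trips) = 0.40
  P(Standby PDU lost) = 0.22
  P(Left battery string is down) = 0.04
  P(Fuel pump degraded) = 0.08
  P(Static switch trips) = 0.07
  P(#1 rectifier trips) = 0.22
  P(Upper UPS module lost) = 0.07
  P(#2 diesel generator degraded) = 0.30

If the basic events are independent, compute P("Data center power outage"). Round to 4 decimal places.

P(Bus B down) [OR] = 1 − (1−0.22) × (1−0.04) × (1−0.08) = 0.311104
P(UPS chain lost) [OR] = 1 − (1−0.02) × (1−0.40) × (1−0.311104) = 0.594929
P(Generator path inoperative) [AND] = 0.594929 × 0.07 = 0.041645
P(Bus A fails) [OR] = 1 − (1−0.22) × (1−0.07) × (1−0.30) = 0.492220
P(Data center power outage) [OR] = 1 − (1−0.041645) × (1−0.492220) = 0.513366
Rounded to 4 decimal places: P(Data center power outage) ≈ 0.5134.

0.5134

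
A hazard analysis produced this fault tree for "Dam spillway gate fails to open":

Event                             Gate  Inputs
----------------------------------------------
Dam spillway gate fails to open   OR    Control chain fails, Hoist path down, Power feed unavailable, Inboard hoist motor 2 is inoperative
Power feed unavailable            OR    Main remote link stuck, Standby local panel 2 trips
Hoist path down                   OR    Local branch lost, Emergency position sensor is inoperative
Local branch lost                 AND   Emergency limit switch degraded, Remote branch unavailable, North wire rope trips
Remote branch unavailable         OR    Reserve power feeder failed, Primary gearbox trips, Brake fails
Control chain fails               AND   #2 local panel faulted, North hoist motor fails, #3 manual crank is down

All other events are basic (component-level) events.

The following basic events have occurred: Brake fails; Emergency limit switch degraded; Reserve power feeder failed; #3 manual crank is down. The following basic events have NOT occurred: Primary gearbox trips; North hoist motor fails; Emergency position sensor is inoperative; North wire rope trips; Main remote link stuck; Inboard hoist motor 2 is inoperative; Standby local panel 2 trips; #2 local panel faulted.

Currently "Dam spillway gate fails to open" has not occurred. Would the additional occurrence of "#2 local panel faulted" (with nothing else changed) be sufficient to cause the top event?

Counterfactual: set "#2 local panel faulted" to occurred.
Control chain fails [AND]: #2 local panel faulted=occurs, North hoist motor fails=not, #3 manual crank is down=occurs → not all inputs occur → does not occur.
Remote branch unavailable [OR]: Reserve power feeder failed=occurs, Primary gearbox trips=not, Brake fails=occurs → at least one input occurs → occurs.
Local branch lost [AND]: Emergency limit switch degraded=occurs, Remote branch unavailable=occurs, North wire rope trips=not → not all inputs occur → does not occur.
Hoist path down [OR]: Local branch lost=not, Emergency position sensor is inoperative=not → no input occurs → does not occur.
Power feed unavailable [OR]: Main remote link stuck=not, Standby local panel 2 trips=not → no input occurs → does not occur.
Dam spillway gate fails to open [OR]: Control chain fails=not, Hoist path down=not, Power feed unavailable=not, Inboard hoist motor 2 is inoperative=not → no input occurs → does not occur.

No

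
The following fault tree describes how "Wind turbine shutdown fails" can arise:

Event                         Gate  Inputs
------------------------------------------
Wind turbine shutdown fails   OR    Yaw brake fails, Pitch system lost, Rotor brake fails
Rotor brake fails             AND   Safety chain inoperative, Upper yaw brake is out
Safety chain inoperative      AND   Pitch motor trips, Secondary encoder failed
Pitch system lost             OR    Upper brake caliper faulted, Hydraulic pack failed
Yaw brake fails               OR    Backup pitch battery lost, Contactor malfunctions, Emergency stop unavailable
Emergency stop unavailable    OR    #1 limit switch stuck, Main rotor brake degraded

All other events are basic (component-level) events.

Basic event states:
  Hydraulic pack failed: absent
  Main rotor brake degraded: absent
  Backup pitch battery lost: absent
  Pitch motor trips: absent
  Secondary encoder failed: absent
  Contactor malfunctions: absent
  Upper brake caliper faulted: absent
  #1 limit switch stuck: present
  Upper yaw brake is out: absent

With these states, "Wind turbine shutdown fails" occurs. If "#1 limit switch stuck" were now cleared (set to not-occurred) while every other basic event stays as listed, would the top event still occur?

No

Counterfactual: set "#1 limit switch stuck" to not occurred.
Emergency stop unavailable [OR]: #1 limit switch stuck=not, Main rotor brake degraded=not → no input occurs → does not occur.
Yaw brake fails [OR]: Backup pitch battery lost=not, Contactor malfunctions=not, Emergency stop unavailable=not → no input occurs → does not occur.
Pitch system lost [OR]: Upper brake caliper faulted=not, Hydraulic pack failed=not → no input occurs → does not occur.
Safety chain inoperative [AND]: Pitch motor trips=not, Secondary encoder failed=not → not all inputs occur → does not occur.
Rotor brake fails [AND]: Safety chain inoperative=not, Upper yaw brake is out=not → not all inputs occur → does not occur.
Wind turbine shutdown fails [OR]: Yaw brake fails=not, Pitch system lost=not, Rotor brake fails=not → no input occurs → does not occur.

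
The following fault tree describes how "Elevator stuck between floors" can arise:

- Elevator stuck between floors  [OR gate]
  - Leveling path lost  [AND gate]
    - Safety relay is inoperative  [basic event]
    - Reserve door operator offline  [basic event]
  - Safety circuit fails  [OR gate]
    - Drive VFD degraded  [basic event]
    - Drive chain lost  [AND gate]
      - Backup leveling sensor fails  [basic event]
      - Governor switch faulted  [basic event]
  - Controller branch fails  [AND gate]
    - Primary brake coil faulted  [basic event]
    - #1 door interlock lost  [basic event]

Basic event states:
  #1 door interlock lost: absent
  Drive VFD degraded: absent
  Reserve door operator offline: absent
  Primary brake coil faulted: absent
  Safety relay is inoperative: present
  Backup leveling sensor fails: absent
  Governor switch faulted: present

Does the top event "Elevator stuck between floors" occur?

Leveling path lost [AND]: Safety relay is inoperative=occurs, Reserve door operator offline=not → not all inputs occur → does not occur.
Drive chain lost [AND]: Backup leveling sensor fails=not, Governor switch faulted=occurs → not all inputs occur → does not occur.
Safety circuit fails [OR]: Drive VFD degraded=not, Drive chain lost=not → no input occurs → does not occur.
Controller branch fails [AND]: Primary brake coil faulted=not, #1 door interlock lost=not → not all inputs occur → does not occur.
Elevator stuck between floors [OR]: Leveling path lost=not, Safety circuit fails=not, Controller branch fails=not → no input occurs → does not occur.

No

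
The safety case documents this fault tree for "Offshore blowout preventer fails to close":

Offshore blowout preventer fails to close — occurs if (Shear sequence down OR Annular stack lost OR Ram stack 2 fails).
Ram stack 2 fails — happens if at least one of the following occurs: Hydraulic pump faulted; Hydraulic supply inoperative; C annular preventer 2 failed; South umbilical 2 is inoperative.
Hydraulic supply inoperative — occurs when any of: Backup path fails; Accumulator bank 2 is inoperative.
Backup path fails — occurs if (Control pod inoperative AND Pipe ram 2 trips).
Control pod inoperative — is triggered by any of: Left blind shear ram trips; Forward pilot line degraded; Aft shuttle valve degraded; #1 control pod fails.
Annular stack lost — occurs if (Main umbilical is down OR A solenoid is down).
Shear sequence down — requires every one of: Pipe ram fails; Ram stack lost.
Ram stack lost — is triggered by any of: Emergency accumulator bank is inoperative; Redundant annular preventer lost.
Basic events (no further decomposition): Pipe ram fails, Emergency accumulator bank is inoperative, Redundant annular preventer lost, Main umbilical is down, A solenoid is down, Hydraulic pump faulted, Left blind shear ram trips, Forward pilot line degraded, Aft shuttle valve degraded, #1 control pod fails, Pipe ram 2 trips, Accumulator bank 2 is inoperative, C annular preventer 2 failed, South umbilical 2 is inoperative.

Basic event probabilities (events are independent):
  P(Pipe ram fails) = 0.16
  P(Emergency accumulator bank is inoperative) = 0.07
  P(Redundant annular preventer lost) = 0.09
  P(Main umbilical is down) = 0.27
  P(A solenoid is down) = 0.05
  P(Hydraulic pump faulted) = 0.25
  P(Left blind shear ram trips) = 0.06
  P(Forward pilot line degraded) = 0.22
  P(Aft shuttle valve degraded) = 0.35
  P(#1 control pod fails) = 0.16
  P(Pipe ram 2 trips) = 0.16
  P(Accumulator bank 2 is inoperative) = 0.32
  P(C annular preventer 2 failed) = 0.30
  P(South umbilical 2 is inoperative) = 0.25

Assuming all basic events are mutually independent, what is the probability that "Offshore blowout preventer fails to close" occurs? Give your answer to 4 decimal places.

P(Ram stack lost) [OR] = 1 − (1−0.07) × (1−0.09) = 0.153700
P(Shear sequence down) [AND] = 0.16 × 0.153700 = 0.024592
P(Annular stack lost) [OR] = 1 − (1−0.27) × (1−0.05) = 0.306500
P(Control pod inoperative) [OR] = 1 − (1−0.06) × (1−0.22) × (1−0.35) × (1−0.16) = 0.599673
P(Backup path fails) [AND] = 0.599673 × 0.16 = 0.095948
P(Hydraulic supply inoperative) [OR] = 1 − (1−0.095948) × (1−0.32) = 0.385245
P(Ram stack 2 fails) [OR] = 1 − (1−0.25) × (1−0.385245) × (1−0.30) × (1−0.25) = 0.757940
P(Offshore blowout preventer fails to close) [OR] = 1 − (1−0.024592) × (1−0.306500) × (1−0.757940) = 0.836260
Rounded to 4 decimal places: P(Offshore blowout preventer fails to close) ≈ 0.8363.

0.8363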